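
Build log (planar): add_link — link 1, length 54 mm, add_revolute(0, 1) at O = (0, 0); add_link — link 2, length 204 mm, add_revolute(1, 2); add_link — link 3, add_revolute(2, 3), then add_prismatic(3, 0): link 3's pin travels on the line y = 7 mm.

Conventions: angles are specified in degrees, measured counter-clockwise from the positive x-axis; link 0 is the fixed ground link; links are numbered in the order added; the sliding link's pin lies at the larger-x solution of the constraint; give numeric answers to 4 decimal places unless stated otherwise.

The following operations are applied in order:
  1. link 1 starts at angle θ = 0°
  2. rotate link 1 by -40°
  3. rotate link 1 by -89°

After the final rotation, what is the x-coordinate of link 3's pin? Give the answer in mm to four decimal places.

geometry: r = 54 mm, L = 204 mm, e = 7 mm; θ starts at 0°
rotate link 1 by -40°: θ ← 0° -40° = -40°
rotate link 1 by -89°: θ ← -40° -89° = -129°
crank pin P = (r cos θ, r sin θ) = (-33.983301, -41.965882)
h = r sin θ − e = -41.965882 − 7 = -48.965882
x = r cos θ + √(L² − h²) = -33.983301 + 198.036215 = 164.052914

164.0529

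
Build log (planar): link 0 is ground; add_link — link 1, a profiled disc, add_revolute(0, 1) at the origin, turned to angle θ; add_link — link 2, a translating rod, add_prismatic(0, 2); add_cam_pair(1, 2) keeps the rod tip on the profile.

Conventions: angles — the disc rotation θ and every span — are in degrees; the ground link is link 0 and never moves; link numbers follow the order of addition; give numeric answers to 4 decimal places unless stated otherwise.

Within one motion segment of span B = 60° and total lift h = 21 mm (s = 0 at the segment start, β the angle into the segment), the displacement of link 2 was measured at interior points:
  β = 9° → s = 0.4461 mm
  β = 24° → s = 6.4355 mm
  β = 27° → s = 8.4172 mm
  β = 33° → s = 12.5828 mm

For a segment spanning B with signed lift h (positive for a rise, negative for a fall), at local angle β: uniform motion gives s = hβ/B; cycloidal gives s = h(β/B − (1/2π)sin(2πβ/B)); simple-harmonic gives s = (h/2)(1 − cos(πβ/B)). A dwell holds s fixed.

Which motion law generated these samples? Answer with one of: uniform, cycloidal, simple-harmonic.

candidates at β/B = r: uniform s = h·r (linear in β); cycloidal s = h·(r − sin(2πr)/(2π)); simple-harmonic s = (h/2)(1 − cos(πr))
β=9°: printed 0.4461 | uniform 3.1500, cycloidal 0.4461, simple-harmonic 1.1444
β=24°: printed 6.4355 | uniform 8.4000, cycloidal 6.4355, simple-harmonic 7.2553
β=27°: printed 8.4172 | uniform 9.4500, cycloidal 8.4172, simple-harmonic 8.8574
β=33°: printed 12.5828 | uniform 11.5500, cycloidal 12.5828, simple-harmonic 12.1426
only one law matches every sample → cycloidal

cycloidal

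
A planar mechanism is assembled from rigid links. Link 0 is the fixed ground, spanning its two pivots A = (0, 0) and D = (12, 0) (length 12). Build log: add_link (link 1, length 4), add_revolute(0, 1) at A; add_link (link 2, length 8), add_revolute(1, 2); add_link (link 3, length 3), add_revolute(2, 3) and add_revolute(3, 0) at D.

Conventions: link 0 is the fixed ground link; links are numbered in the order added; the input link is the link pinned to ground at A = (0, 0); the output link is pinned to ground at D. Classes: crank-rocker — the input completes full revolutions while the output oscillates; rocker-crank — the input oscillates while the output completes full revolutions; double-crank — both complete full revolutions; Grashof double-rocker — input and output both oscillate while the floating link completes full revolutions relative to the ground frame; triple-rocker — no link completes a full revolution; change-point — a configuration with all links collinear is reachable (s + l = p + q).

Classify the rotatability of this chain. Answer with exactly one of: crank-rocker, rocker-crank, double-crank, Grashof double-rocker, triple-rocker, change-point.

lengths: ground=12, input=4, coupler=8, output=3
sorted: s=3 (shortest), l=12 (longest), p+q=12
s + l = 15 vs p + q = 12
s + l > p + q → non-Grashof → no link fully rotates → triple-rocker

triple-rocker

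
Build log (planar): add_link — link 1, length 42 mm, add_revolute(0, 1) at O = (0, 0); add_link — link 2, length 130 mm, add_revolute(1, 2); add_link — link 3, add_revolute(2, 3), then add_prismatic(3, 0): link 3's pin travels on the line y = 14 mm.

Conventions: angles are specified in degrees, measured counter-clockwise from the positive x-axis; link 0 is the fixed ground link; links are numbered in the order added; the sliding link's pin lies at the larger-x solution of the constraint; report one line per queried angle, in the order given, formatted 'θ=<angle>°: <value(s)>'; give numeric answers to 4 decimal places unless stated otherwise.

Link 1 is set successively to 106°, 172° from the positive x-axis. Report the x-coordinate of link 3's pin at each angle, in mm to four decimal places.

geometry: r = 42 mm, L = 130 mm, e = 14 mm
θ=106°: crank pin P = (r cos θ, r sin θ) = (-11.576769, 40.372991)
θ=106°: h = r sin θ − e = 40.372991 − 14 = 26.372991
θ=106°: x = r cos θ + √(L² − h²) = -11.576769 + 127.296761 = 115.719992
θ=172°: crank pin P = (r cos θ, r sin θ) = (-41.591259, 5.845270)
θ=172°: h = r sin θ − e = 5.845270 − 14 = -8.154730
θ=172°: x = r cos θ + √(L² − h²) = -41.591259 + 129.743980 = 88.152721

θ=106°: 115.7200
θ=172°: 88.1527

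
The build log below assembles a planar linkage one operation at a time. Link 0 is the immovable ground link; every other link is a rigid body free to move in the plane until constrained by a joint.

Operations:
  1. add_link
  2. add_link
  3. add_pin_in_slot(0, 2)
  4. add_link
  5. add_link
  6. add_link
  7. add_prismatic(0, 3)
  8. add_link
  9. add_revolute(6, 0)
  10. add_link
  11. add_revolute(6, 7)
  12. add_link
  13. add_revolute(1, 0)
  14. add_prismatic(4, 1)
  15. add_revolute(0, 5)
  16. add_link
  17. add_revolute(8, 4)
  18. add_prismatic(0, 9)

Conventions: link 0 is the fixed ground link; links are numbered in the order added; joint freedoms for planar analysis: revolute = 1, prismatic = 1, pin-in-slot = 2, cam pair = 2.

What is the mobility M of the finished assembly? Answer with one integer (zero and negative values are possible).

L=1 J1=0 J2=0
add link → L=2 J1=0 J2=0
add link → L=3 J1=0 J2=0
PS@0,2 dof=2 J2 → L=3 J1=0 J2=1
add link → L=4 J1=0 J2=1
add link → L=5 J1=0 J2=1
add link → L=6 J1=0 J2=1
P@0,3 dof=1 J1 → L=6 J1=1 J2=1
add link → L=7 J1=1 J2=1
R@6,0 dof=1 J1 → L=7 J1=2 J2=1
add link → L=8 J1=2 J2=1
R@6,7 dof=1 J1 → L=8 J1=3 J2=1
add link → L=9 J1=3 J2=1
R@1,0 dof=1 J1 → L=9 J1=4 J2=1
P@4,1 dof=1 J1 → L=9 J1=5 J2=1
R@0,5 dof=1 J1 → L=9 J1=6 J2=1
add link → L=10 J1=6 J2=1
R@8,4 dof=1 J1 → L=10 J1=7 J2=1
P@0,9 dof=1 J1 → L=10 J1=8 J2=1
M=3(L−1)−2J1−J2=3·9−2·8−1=10

M = 10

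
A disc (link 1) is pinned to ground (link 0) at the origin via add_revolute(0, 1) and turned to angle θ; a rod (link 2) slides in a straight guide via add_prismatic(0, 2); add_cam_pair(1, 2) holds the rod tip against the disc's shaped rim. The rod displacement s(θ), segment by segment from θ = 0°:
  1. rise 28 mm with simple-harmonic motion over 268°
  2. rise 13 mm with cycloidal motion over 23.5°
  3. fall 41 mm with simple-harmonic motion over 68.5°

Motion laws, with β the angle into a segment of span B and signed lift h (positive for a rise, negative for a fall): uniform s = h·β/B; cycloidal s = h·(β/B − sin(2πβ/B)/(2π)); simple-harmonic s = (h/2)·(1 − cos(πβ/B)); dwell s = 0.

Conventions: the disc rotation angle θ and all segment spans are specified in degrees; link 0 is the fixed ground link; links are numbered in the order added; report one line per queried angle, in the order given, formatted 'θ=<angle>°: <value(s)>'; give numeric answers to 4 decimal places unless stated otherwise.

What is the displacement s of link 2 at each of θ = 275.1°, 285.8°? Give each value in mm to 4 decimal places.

segment 1 (0° to 268°, simple-harmonic, h = 28) is passed completely: s = 0.0000 + (28) = 28.0000
θ = 275.1° falls in segment 2 (268° to 291.5°, cycloidal, h = 13): β = 275.1 − 268 = 7.1°, B = 23.5°; Δs = 13·(0.3021 − sin(2π·0.3021)/(2π)) = 1.9686; s = 28.0000 + 1.9686 = 29.9686
θ = 285.8° falls in segment 2 (268° to 291.5°, cycloidal, h = 13): β = 285.8 − 268 = 17.8°, B = 23.5°; Δs = 13·(0.7574 − sin(2π·0.7574)/(2π)) = 11.9136; s = 28.0000 + 11.9136 = 39.9136

θ=275.1°: 29.9686
θ=285.8°: 39.9136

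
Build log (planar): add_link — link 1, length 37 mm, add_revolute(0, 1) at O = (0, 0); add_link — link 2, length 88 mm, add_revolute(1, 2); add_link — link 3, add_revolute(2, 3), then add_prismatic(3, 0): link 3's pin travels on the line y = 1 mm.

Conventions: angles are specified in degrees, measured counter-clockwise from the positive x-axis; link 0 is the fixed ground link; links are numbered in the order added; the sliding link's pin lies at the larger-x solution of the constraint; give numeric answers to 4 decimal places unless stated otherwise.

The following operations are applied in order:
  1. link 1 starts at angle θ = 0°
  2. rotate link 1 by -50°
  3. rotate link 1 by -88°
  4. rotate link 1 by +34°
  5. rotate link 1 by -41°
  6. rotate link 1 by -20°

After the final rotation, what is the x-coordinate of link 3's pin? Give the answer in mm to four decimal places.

geometry: r = 37 mm, L = 88 mm, e = 1 mm; θ starts at 0°
rotate link 1 by -50°: θ ← 0° -50° = -50°
rotate link 1 by -88°: θ ← -50° -88° = -138°
rotate link 1 by +34°: θ ← -138° +34° = -104°
rotate link 1 by -41°: θ ← -104° -41° = -145°
rotate link 1 by -20°: θ ← -145° -20° = -165°
crank pin P = (r cos θ, r sin θ) = (-35.739256, -9.576305)
h = r sin θ − e = -9.576305 − 1 = -10.576305
x = r cos θ + √(L² − h²) = -35.739256 + 87.362130 = 51.622875

51.6229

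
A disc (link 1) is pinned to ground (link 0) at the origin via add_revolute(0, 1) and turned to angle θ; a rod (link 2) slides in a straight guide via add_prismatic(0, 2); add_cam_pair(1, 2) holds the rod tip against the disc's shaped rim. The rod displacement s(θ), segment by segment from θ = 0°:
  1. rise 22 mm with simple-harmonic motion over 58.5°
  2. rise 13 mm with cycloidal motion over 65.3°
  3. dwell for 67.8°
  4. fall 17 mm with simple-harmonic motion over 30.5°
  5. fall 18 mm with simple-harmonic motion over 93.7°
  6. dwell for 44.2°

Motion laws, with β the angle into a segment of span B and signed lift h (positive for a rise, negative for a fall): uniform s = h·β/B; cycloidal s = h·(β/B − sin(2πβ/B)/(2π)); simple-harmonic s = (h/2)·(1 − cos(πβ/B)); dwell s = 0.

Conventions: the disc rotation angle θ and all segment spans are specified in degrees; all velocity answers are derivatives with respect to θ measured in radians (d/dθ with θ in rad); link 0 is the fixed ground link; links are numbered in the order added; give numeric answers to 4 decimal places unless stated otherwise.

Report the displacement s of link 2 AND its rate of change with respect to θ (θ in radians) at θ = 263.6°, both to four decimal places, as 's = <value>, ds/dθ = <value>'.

segment 1 (0° to 58.5°, simple-harmonic, h = 22) is passed completely: s = 0.0000 + (22) = 22.0000
segment 2 (58.5° to 123.8°, cycloidal, h = 13) is passed completely: s = 22.0000 + (13) = 35.0000
segment 3 (123.8° to 191.6°, dwell): s unchanged at 35.0000
segment 4 (191.6° to 222.1°, simple-harmonic, h = -17) is passed completely: s = 35.0000 + (-17) = 18.0000
θ = 263.6° falls in segment 5 (222.1° to 315.8°, simple-harmonic, h = -18): β = 263.6 − 222.1 = 41.5°, B = 93.7°; Δs = -18/2·(1 − cos(π·0.4429)) = -7.3943; s = 18.0000 − 7.3943 = 10.6057
velocity in seg [222.1°–315.8°] (simple-harmonic), θ in radians: β = 41.5° = 0.7243 rad, B = 93.7° = 1.6354 rad; ds/dθ = (πh/(2B)) sin(πβ/B) = (π·(-18)/(2·1.6354)) sin(π·0.4429) = -17.011819 mm/rad

s = 10.6057, ds/dθ = -17.0118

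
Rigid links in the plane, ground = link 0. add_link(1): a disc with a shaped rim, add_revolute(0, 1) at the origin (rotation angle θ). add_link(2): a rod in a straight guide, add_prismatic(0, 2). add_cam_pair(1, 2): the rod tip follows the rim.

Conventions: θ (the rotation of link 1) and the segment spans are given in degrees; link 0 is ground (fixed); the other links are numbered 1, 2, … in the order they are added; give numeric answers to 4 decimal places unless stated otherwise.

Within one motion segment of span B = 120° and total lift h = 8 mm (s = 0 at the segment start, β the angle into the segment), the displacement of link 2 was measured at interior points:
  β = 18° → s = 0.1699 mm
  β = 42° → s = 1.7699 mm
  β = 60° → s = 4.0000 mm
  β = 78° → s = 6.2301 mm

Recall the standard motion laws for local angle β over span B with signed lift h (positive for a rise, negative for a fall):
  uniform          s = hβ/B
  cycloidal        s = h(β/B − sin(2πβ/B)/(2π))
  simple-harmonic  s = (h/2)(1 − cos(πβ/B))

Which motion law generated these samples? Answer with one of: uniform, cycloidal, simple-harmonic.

candidates at β/B = r: uniform s = h·r (linear in β); cycloidal s = h·(r − sin(2πr)/(2π)); simple-harmonic s = (h/2)(1 − cos(πr))
β=18°: printed 0.1699 | uniform 1.2000, cycloidal 0.1699, simple-harmonic 0.4360
β=42°: printed 1.7699 | uniform 2.8000, cycloidal 1.7699, simple-harmonic 2.1840
β=60°: printed 4.0000 | uniform 4.0000, cycloidal 4.0000, simple-harmonic 4.0000
β=78°: printed 6.2301 | uniform 5.2000, cycloidal 6.2301, simple-harmonic 5.8160
only one law matches every sample → cycloidal

cycloidal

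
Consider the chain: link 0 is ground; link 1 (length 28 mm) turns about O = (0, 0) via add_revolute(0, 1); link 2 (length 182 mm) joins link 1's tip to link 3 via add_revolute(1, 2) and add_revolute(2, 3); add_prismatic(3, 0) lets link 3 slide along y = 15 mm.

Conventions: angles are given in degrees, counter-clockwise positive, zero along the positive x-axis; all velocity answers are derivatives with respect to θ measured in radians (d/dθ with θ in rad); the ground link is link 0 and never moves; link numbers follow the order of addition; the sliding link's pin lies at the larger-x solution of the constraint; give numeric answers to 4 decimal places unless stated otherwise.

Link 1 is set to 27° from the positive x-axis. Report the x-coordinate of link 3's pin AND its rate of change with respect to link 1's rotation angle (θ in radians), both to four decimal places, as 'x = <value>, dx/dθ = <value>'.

geometry: r = 28 mm, L = 182 mm, e = 15 mm
crank pin P = (r cos θ, r sin θ) = (24.948183, 12.711734)
h = r sin θ − e = 12.711734 − 15 = -2.288266
x = r cos θ + √(L² − h²) = 24.948183 + 181.985614 = 206.933797
dx/dθ = −r sin θ − h·r cos θ/√(L² − h²) (θ in radians; h = -2.288266) = -12.398038

x = 206.9338, dx/dθ = -12.3980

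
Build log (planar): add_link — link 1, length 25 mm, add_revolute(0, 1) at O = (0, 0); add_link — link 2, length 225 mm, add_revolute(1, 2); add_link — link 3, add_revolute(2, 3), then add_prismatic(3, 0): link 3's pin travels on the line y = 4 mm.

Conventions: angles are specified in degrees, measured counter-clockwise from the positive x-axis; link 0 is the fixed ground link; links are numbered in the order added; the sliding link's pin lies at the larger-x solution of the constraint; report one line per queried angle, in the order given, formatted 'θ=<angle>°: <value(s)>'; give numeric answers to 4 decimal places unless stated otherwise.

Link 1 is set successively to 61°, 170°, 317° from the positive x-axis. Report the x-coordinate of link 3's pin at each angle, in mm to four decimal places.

geometry: r = 25 mm, L = 225 mm, e = 4 mm
θ=61°: crank pin P = (r cos θ, r sin θ) = (12.120241, 21.865493)
θ=61°: h = r sin θ − e = 21.865493 − 4 = 17.865493
θ=61°: x = r cos θ + √(L² − h²) = 12.120241 + 224.289599 = 236.409839
θ=170°: crank pin P = (r cos θ, r sin θ) = (-24.620194, 4.341204)
θ=170°: h = r sin θ − e = 4.341204 − 4 = 0.341204
θ=170°: x = r cos θ + √(L² − h²) = -24.620194 + 224.999741 = 200.379547
θ=317°: crank pin P = (r cos θ, r sin θ) = (18.283843, -17.049959)
θ=317°: h = r sin θ − e = -17.049959 − 4 = -21.049959
θ=317°: x = r cos θ + √(L² − h²) = 18.283843 + 224.013168 = 242.297010

θ=61°: 236.4098
θ=170°: 200.3795
θ=317°: 242.2970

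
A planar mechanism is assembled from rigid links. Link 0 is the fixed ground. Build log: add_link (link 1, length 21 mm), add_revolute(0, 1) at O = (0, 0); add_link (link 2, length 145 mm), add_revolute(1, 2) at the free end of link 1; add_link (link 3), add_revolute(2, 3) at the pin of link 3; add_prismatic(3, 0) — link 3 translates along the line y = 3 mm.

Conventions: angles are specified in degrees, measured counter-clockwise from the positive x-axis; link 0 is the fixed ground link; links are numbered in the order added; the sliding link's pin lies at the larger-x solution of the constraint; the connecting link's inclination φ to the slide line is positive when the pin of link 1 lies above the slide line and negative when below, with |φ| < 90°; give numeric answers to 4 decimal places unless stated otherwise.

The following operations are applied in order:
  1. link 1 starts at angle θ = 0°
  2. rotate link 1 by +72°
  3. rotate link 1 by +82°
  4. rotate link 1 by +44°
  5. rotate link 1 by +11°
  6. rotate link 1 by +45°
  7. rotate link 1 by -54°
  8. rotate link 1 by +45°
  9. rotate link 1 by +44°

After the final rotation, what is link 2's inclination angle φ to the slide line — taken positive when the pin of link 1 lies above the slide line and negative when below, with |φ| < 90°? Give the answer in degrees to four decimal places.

geometry: r = 21 mm, L = 145 mm, e = 3 mm; θ starts at 0°
rotate link 1 by +72°: θ ← 0° +72° = 72°
rotate link 1 by +82°: θ ← 72° +82° = 154°
rotate link 1 by +44°: θ ← 154° +44° = 198°
rotate link 1 by +11°: θ ← 198° +11° = 209°
rotate link 1 by +45°: θ ← 209° +45° = 254°
rotate link 1 by -54°: θ ← 254° -54° = 200°
rotate link 1 by +45°: θ ← 200° +45° = 245°
rotate link 1 by +44°: θ ← 245° +44° = 289°
h = r sin θ − e = -19.855890 − 3 = -22.855890
sin φ = h / L = -22.855890 / 145 = -0.15762683
φ = arcsin(-0.15762683) = -9.069176°

-9.0692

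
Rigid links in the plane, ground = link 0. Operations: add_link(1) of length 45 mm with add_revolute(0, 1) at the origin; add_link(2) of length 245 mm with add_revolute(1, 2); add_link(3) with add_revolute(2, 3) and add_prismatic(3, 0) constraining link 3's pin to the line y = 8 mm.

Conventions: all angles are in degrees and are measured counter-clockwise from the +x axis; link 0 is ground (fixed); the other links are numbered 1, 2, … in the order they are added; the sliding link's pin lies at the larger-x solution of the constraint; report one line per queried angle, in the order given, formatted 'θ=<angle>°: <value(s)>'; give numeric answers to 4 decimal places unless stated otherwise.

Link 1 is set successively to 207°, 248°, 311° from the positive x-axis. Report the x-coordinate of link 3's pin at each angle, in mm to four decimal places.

geometry: r = 45 mm, L = 245 mm, e = 8 mm
θ=207°: crank pin P = (r cos θ, r sin θ) = (-40.095294, -20.429572)
θ=207°: h = r sin θ − e = -20.429572 − 8 = -28.429572
θ=207°: x = r cos θ + √(L² − h²) = -40.095294 + 243.344939 = 203.249646
θ=248°: crank pin P = (r cos θ, r sin θ) = (-16.857297, -41.723273)
θ=248°: h = r sin θ − e = -41.723273 − 8 = -49.723273
θ=248°: x = r cos θ + √(L² − h²) = -16.857297 + 239.901221 = 223.043925
θ=311°: crank pin P = (r cos θ, r sin θ) = (29.522656, -33.961931)
θ=311°: h = r sin θ − e = -33.961931 − 8 = -41.961931
θ=311°: x = r cos θ + √(L² − h²) = 29.522656 + 241.379776 = 270.902432

θ=207°: 203.2496
θ=248°: 223.0439
θ=311°: 270.9024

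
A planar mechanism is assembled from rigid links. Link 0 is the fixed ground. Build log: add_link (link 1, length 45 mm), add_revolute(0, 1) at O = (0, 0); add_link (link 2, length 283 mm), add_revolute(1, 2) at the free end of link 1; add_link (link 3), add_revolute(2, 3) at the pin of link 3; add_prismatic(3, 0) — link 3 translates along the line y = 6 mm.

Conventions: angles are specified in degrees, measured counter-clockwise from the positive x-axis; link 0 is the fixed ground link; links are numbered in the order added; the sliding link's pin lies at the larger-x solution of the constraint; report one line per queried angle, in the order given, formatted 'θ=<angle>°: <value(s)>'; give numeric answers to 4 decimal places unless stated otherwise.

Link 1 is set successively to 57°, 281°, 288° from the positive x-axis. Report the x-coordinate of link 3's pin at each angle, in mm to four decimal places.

geometry: r = 45 mm, L = 283 mm, e = 6 mm
θ=57°: crank pin P = (r cos θ, r sin θ) = (24.508757, 37.740176)
θ=57°: h = r sin θ − e = 37.740176 − 6 = 31.740176
θ=57°: x = r cos θ + √(L² − h²) = 24.508757 + 281.214440 = 305.723197
θ=281°: crank pin P = (r cos θ, r sin θ) = (8.586405, -44.173223)
θ=281°: h = r sin θ − e = -44.173223 − 6 = -50.173223
θ=281°: x = r cos θ + √(L² − h²) = 8.586405 + 278.516871 = 287.103276
θ=288°: crank pin P = (r cos θ, r sin θ) = (13.905765, -42.797543)
θ=288°: h = r sin θ − e = -42.797543 − 6 = -48.797543
θ=288°: x = r cos θ + √(L² − h²) = 13.905765 + 278.761188 = 292.666952

θ=57°: 305.7232
θ=281°: 287.1033
θ=288°: 292.6670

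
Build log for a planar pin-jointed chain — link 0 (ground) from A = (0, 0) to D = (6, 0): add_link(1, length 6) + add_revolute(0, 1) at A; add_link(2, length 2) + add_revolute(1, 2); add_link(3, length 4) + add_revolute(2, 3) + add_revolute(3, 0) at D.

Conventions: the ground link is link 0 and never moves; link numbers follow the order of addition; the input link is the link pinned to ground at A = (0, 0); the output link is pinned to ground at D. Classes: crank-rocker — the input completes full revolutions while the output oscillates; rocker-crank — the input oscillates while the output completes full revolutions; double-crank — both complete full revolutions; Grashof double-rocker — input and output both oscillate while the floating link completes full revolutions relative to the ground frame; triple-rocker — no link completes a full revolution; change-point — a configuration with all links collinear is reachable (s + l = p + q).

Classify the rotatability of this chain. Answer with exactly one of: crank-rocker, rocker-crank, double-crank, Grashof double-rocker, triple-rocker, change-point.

lengths: ground=6, input=6, coupler=2, output=4
sorted: s=2 (shortest), l=6 (longest), p+q=10
s + l = 8 vs p + q = 10
s + l < p + q (Grashof) with shortest = coupler link → Grashof double-rocker

Grashof double-rocker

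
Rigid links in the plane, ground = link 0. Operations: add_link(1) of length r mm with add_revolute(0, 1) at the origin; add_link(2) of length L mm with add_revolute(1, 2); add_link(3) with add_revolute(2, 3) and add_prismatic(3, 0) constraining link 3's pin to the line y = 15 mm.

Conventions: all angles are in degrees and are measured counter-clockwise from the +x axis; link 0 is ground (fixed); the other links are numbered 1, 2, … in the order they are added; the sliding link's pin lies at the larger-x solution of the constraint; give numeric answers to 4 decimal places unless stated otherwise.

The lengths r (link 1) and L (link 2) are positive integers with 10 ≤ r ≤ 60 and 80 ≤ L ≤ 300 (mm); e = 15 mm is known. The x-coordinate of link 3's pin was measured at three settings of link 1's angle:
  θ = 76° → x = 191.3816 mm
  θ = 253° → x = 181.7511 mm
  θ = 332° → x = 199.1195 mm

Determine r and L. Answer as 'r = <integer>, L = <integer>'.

constraint per measurement: (x − r cos θ)² + (r sin θ − e)² = L²
subtracting the θ₁ and θ₂ equations cancels the r² and L² terms:
r = (x₁² − x₂²) / (2[(x₁cos θ₁ + e sin θ₁) − (x₂cos θ₂ + e sin θ₂)]) = 14.0000 → r = 14
L² = (x₁ − r cos θ₁)² + (r sin θ₁ − e)² = 35344.0094 → L = 188.0000 → L = 188
check at θ₃=332°: x = 199.1195 (printed 199.1195) ✓

r = 14, L = 188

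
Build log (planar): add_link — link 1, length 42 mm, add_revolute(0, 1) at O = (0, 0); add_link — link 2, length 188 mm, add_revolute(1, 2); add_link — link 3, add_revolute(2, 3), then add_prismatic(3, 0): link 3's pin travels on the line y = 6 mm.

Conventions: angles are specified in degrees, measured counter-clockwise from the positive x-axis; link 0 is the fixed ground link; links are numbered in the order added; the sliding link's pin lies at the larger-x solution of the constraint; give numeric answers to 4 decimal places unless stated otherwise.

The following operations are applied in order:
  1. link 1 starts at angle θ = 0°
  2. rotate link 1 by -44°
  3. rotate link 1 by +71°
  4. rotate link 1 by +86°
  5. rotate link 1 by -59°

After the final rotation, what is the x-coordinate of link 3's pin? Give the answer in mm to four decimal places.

geometry: r = 42 mm, L = 188 mm, e = 6 mm; θ starts at 0°
rotate link 1 by -44°: θ ← 0° -44° = -44°
rotate link 1 by +71°: θ ← -44° +71° = 27°
rotate link 1 by +86°: θ ← 27° +86° = 113°
rotate link 1 by -59°: θ ← 113° -59° = 54°
crank pin P = (r cos θ, r sin θ) = (24.686981, 33.978714)
h = r sin θ − e = 33.978714 − 6 = 27.978714
x = r cos θ + √(L² − h²) = 24.686981 + 185.906405 = 210.593386

210.5934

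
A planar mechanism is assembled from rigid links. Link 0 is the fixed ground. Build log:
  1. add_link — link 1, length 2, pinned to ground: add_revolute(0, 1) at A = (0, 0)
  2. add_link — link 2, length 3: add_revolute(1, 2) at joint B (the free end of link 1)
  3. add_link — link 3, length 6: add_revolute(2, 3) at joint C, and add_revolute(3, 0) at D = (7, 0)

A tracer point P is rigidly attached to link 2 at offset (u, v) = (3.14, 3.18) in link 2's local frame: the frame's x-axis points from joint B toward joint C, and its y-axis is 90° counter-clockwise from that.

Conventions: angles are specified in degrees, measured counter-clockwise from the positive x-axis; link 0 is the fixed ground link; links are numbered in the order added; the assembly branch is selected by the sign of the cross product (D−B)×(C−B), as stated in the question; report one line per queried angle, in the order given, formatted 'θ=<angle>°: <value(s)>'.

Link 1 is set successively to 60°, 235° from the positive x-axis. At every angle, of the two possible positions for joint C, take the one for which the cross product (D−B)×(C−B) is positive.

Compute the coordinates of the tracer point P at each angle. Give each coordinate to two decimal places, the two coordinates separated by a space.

A=(0,0), D=(7.00,0)
θ=60°: B = A + 2.00·(cos60°, sin60°) = (1.0000, 1.7321)
θ=60°: |BD| = 6.2450
θ=60°: circle(B,3.00) ∩ circle(D,6.00): a=0.9608, h=2.8420
θ=60°:   candidates: C₊=(2.7113,4.1961) cross=17.748; C₋=(1.1348,-1.2649) cross=-17.748
θ=60°:   branch + wants cross > 0 → take C=(2.7113,4.1961) (cross=17.748)
θ=60°: ex = (C−B)/|BC| = (0.5704,0.8213); ey = (-0.8213,0.5704)
θ=60°: P = B + 3.14·ex + 3.18·ey = (0.1793,6.1250)
θ=235°: B = A + 2.00·(cos235°, sin235°) = (-1.1472, -1.6383)
θ=235°: |BD| = 8.3102
θ=235°: circle(B,3.00) ∩ circle(D,6.00): a=2.5306, h=1.6112
θ=235°:   candidates: C₊=(1.0162,0.4402) cross=13.389; C₋=(1.6514,-2.7190) cross=-13.389
θ=235°:   branch + wants cross > 0 → take C=(1.0162,0.4402) (cross=13.389)
θ=235°: ex = (C−B)/|BC| = (0.7211,0.6928); ey = (-0.6928,0.7211)
θ=235°: P = B + 3.14·ex + 3.18·ey = (-1.0861,2.8303)

θ=60°: 0.18 6.13
θ=235°: -1.09 2.83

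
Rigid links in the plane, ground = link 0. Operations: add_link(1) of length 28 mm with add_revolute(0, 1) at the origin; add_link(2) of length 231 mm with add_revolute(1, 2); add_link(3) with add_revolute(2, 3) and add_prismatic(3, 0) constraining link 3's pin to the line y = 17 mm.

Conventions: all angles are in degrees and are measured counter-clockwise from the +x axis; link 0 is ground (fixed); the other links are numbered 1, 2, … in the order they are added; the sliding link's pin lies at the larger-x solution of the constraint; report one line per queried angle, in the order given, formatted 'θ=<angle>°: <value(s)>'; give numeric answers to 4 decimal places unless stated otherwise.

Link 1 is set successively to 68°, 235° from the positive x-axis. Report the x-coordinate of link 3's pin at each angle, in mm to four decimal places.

geometry: r = 28 mm, L = 231 mm, e = 17 mm
θ=68°: crank pin P = (r cos θ, r sin θ) = (10.488985, 25.961148)
θ=68°: h = r sin θ − e = 25.961148 − 17 = 8.961148
θ=68°: x = r cos θ + √(L² − h²) = 10.488985 + 230.826120 = 241.315105
θ=235°: crank pin P = (r cos θ, r sin θ) = (-16.060140, -22.936257)
θ=235°: h = r sin θ − e = -22.936257 − 17 = -39.936257
θ=235°: x = r cos θ + √(L² − h²) = -16.060140 + 227.521637 = 211.461497

θ=68°: 241.3151
θ=235°: 211.4615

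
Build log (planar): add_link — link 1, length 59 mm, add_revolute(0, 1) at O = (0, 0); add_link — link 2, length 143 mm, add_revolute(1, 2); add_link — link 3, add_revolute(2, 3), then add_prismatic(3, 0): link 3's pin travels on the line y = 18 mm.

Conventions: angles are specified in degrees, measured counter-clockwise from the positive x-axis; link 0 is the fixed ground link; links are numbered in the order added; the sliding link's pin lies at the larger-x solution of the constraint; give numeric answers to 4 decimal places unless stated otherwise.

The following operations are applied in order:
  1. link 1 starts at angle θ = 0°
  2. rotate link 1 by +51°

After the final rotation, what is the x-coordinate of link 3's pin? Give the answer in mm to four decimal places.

geometry: r = 59 mm, L = 143 mm, e = 18 mm; θ starts at 0°
rotate link 1 by +51°: θ ← 0° +51° = 51°
crank pin P = (r cos θ, r sin θ) = (37.129903, 45.851612)
h = r sin θ − e = 45.851612 − 18 = 27.851612
x = r cos θ + √(L² − h²) = 37.129903 + 140.261498 = 177.391401

177.3914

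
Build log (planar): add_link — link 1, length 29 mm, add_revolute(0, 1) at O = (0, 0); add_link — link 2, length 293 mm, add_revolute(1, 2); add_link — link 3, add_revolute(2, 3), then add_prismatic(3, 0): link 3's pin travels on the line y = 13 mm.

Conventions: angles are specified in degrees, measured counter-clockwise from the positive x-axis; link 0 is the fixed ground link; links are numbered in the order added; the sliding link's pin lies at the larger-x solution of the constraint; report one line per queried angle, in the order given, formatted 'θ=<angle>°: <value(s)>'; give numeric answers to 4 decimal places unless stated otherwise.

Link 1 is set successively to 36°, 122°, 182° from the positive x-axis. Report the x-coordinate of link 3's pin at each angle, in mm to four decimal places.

geometry: r = 29 mm, L = 293 mm, e = 13 mm
θ=36°: crank pin P = (r cos θ, r sin θ) = (23.461493, 17.045772)
θ=36°: h = r sin θ − e = 17.045772 − 13 = 4.045772
θ=36°: x = r cos θ + √(L² − h²) = 23.461493 + 292.972066 = 316.433559
θ=122°: crank pin P = (r cos θ, r sin θ) = (-15.367659, 24.593395)
θ=122°: h = r sin θ − e = 24.593395 − 13 = 11.593395
θ=122°: x = r cos θ + √(L² − h²) = -15.367659 + 292.770547 = 277.402888
θ=182°: crank pin P = (r cos θ, r sin θ) = (-28.982334, -1.012085)
θ=182°: h = r sin θ − e = -1.012085 − 13 = -14.012085
θ=182°: x = r cos θ + √(L² − h²) = -28.982334 + 292.664760 = 263.682426

θ=36°: 316.4336
θ=122°: 277.4029
θ=182°: 263.6824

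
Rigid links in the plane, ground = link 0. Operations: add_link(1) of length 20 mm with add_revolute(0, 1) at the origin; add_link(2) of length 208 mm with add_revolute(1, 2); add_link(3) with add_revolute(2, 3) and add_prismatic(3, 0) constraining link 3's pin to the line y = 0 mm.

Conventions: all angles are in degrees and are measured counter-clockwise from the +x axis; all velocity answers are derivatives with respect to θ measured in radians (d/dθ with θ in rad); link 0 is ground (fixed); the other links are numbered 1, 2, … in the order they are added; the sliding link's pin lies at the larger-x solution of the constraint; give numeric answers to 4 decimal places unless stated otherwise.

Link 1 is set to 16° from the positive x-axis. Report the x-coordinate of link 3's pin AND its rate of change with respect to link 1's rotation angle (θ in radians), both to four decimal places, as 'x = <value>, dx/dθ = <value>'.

geometry: r = 20 mm, L = 208 mm, e = 0 mm
crank pin P = (r cos θ, r sin θ) = (19.225234, 5.512747)
h = r sin θ − e = 5.512747 − 0 = 5.512747
x = r cos θ + √(L² − h²) = 19.225234 + 207.926933 = 227.152167
dx/dθ = −r sin θ − h·r cos θ/√(L² − h²) (θ in radians; h = 5.512747) = -6.022464

x = 227.1522, dx/dθ = -6.0225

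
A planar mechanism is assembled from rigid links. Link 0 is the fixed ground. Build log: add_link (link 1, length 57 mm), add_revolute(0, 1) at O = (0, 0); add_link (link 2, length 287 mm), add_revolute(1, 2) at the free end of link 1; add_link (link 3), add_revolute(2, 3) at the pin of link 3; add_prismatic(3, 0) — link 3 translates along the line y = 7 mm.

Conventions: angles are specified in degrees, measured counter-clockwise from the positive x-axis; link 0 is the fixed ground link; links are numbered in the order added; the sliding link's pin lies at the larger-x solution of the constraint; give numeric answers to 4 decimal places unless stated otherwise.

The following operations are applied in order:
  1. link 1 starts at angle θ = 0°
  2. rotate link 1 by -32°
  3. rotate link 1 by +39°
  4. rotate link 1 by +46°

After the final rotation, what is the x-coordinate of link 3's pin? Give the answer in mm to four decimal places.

geometry: r = 57 mm, L = 287 mm, e = 7 mm; θ starts at 0°
rotate link 1 by -32°: θ ← 0° -32° = -32°
rotate link 1 by +39°: θ ← -32° +39° = 7°
rotate link 1 by +46°: θ ← 7° +46° = 53°
crank pin P = (r cos θ, r sin θ) = (34.303456, 45.522224)
h = r sin θ − e = 45.522224 − 7 = 38.522224
x = r cos θ + √(L² − h²) = 34.303456 + 284.402950 = 318.706407

318.7064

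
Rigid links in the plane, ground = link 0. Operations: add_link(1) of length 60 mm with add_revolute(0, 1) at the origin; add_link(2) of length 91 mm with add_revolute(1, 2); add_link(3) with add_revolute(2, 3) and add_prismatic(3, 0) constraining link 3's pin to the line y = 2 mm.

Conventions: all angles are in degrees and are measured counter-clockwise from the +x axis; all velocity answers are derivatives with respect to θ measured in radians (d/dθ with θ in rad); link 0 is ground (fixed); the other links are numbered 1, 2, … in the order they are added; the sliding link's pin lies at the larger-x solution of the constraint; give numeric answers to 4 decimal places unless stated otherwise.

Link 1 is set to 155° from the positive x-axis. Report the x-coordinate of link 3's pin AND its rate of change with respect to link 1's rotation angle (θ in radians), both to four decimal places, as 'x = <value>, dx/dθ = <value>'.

geometry: r = 60 mm, L = 91 mm, e = 2 mm
crank pin P = (r cos θ, r sin θ) = (-54.378467, 25.357096)
h = r sin θ − e = 25.357096 − 2 = 23.357096
x = r cos θ + √(L² − h²) = -54.378467 + 87.951385 = 33.572918
dx/dθ = −r sin θ − h·r cos θ/√(L² − h²) (θ in radians; h = 23.357096) = -10.915901

x = 33.5729, dx/dθ = -10.9159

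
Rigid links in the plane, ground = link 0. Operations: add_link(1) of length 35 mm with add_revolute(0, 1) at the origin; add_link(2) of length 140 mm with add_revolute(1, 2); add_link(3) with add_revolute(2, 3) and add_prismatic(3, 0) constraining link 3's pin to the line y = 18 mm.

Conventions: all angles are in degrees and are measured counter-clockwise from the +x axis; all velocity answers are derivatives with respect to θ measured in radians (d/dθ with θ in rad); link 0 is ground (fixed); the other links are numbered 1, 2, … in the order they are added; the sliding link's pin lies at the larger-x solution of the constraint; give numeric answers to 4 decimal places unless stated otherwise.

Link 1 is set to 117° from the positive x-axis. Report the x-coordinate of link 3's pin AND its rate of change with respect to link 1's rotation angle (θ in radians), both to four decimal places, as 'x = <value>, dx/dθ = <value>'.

geometry: r = 35 mm, L = 140 mm, e = 18 mm
crank pin P = (r cos θ, r sin θ) = (-15.889667, 31.185228)
h = r sin θ − e = 31.185228 − 18 = 13.185228
x = r cos θ + √(L² − h²) = -15.889667 + 139.377723 = 123.488056
dx/dθ = −r sin θ − h·r cos θ/√(L² − h²) (θ in radians; h = 13.185228) = -29.682055

x = 123.4881, dx/dθ = -29.6821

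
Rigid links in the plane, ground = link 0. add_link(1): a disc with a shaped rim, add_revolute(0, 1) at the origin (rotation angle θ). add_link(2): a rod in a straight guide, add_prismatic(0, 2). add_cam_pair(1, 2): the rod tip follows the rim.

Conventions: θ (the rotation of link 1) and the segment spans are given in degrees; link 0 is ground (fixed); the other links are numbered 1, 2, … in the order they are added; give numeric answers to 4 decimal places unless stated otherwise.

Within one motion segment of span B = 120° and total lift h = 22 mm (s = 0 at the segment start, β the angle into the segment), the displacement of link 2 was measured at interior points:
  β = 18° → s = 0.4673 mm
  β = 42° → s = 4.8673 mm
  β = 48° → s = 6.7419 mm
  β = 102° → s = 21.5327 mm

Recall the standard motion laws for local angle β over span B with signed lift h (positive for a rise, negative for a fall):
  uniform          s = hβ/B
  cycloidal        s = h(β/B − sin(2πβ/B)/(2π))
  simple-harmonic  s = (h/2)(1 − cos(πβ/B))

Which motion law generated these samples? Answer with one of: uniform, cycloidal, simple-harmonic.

candidates at β/B = r: uniform s = h·r (linear in β); cycloidal s = h·(r − sin(2πr)/(2π)); simple-harmonic s = (h/2)(1 − cos(πr))
β=18°: printed 0.4673 | uniform 3.3000, cycloidal 0.4673, simple-harmonic 1.1989
β=42°: printed 4.8673 | uniform 7.7000, cycloidal 4.8673, simple-harmonic 6.0061
β=48°: printed 6.7419 | uniform 8.8000, cycloidal 6.7419, simple-harmonic 7.6008
β=102°: printed 21.5327 | uniform 18.7000, cycloidal 21.5327, simple-harmonic 20.8011
only one law matches every sample → cycloidal

cycloidal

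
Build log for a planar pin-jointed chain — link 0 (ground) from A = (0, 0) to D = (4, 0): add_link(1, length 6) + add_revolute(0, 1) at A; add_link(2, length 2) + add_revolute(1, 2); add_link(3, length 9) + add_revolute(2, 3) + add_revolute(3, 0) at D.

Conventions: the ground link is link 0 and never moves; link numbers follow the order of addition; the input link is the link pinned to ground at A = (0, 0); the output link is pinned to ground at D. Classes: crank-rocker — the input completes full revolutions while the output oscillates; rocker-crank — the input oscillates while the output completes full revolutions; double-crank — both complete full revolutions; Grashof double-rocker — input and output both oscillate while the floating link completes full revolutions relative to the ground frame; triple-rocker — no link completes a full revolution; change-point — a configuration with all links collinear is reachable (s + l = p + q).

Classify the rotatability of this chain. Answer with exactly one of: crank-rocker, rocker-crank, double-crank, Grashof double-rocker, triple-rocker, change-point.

lengths: ground=4, input=6, coupler=2, output=9
sorted: s=2 (shortest), l=9 (longest), p+q=10
s + l = 11 vs p + q = 10
s + l > p + q → non-Grashof → no link fully rotates → triple-rocker

triple-rocker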